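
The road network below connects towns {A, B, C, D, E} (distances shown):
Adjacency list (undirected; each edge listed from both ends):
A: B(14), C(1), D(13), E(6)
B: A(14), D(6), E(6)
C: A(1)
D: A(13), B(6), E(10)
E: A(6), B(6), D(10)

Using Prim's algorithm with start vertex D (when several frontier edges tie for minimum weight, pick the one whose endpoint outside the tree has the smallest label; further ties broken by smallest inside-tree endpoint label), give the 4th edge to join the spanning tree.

Prim, starting at D.
Step 1: cheapest edge leaving the tree is B-D (6); add B.
Step 2: cheapest edge leaving the tree is B-E (6); add E.
Step 3: cheapest edge leaving the tree is A-E (6); add A.
Step 4: cheapest edge leaving the tree is A-C (1); add C.
The 4th edge added is A-C.

A-C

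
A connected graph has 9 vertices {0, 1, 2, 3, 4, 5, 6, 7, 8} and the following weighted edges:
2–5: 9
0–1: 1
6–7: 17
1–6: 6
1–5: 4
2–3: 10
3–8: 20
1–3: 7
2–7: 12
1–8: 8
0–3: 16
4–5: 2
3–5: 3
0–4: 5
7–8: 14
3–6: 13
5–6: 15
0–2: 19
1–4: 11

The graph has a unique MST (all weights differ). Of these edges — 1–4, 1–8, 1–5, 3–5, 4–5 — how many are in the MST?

Kruskal: consider edges lightest-first.
0–1 (1): add — endpoints in different components.
4–5 (2): add — endpoints in different components.
3–5 (3): add — endpoints in different components.
1–5 (4): add — endpoints in different components.
0–4 (5): skip — 0 and 4 already connected.
1–6 (6): add — endpoints in different components.
1–3 (7): skip — 1 and 3 already connected.
1–8 (8): add — endpoints in different components.
2–5 (9): add — endpoints in different components.
2–3 (10): skip — 2 and 3 already connected.
1–4 (11): skip — 1 and 4 already connected.
2–7 (12): add — endpoints in different components.
MST edge set: {0–1, 4–5, 3–5, 1–5, 1–6, 1–8, 2–5, 2–7}.
Of the listed edges, {1–8, 1–5, 3–5, 4–5} are in the MST → 4.

4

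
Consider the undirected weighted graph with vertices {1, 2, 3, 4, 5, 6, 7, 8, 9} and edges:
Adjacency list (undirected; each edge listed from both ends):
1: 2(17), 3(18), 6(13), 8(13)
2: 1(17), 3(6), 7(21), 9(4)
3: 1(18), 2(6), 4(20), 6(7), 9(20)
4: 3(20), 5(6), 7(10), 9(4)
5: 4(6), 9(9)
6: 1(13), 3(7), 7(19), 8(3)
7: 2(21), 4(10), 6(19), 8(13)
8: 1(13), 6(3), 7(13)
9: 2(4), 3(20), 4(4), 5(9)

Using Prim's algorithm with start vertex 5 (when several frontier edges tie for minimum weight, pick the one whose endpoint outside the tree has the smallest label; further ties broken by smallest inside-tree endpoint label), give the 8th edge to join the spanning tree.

1-6

Prim's algorithm from 5:
Step 1: cheapest edge leaving the tree is 4-5 (6); add 4.
Step 2: cheapest edge leaving the tree is 4-9 (4); add 9.
Step 3: cheapest edge leaving the tree is 2-9 (4); add 2.
Step 4: cheapest edge leaving the tree is 2-3 (6); add 3.
Step 5: cheapest edge leaving the tree is 3-6 (7); add 6.
Step 6: cheapest edge leaving the tree is 6-8 (3); add 8.
Step 7: cheapest edge leaving the tree is 4-7 (10); add 7.
Step 8: cheapest edge leaving the tree is 1-6 (13); add 1.
The 8th edge added is 1-6.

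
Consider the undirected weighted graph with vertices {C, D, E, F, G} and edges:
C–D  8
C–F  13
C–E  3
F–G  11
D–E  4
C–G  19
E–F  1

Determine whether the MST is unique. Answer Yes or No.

Yes

Sort edges by weight, then run Kruskal:
E–F (1): add — endpoints in different components.
C–E (3): add — endpoints in different components.
D–E (4): add — endpoints in different components.
C–D (8): skip — C and D already connected.
F–G (11): add — endpoints in different components.
Every non-tree edge has weight strictly greater than the heaviest edge on the tree path between its endpoints, so the MST is unique.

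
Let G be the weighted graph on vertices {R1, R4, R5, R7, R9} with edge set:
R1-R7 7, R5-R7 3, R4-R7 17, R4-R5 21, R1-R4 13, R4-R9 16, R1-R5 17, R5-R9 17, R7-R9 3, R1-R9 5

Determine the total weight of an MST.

Kruskal's algorithm — process edges by increasing weight (ties by edge label):
R5-R7 (3): add. Components now {R4} {R1} {R5,R7} {R9}
R7-R9 (3): add. Components now {R4} {R1} {R5,R7,R9}
R1-R9 (5): add. Components now {R4} {R1,R5,R7,R9}
R1-R7 (7): skip — R1 and R7 already connected.
R1-R4 (13): add. Components now {R1,R4,R5,R7,R9}
MST edges: R5-R7, R7-R9, R1-R9, R1-R4; total weight 3+3+5+13 = 24.

24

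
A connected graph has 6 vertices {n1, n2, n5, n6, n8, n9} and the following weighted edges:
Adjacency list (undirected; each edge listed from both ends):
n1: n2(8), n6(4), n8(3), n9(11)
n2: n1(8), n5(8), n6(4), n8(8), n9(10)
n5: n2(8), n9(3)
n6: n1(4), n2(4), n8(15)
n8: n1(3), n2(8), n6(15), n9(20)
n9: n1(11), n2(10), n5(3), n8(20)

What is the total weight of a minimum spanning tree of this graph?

Sort edges by weight, then run Kruskal:
n1-n8 (3): add. Components now {n1,n8} {n9} {n2} {n5} {n6}
n5-n9 (3): add. Components now {n1,n8} {n5,n9} {n2} {n6}
n1-n6 (4): add. Components now {n1,n6,n8} {n5,n9} {n2}
n2-n6 (4): add. Components now {n1,n2,n6,n8} {n5,n9}
n1-n2 (8): skip — n1 and n2 already connected.
n2-n5 (8): add. Components now {n1,n2,n5,n6,n8,n9}
MST edges: n1-n8, n5-n9, n1-n6, n2-n6, n2-n5; total weight 3+3+4+4+8 = 22.

22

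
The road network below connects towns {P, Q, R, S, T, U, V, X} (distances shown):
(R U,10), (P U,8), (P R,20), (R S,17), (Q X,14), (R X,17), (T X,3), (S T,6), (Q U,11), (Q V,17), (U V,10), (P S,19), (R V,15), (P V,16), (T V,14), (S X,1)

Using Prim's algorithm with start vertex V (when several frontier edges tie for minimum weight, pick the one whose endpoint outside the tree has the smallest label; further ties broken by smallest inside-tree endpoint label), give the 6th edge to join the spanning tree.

T-X

Prim's algorithm from V:
Step 1: cheapest edge leaving the tree is U V (10); add U.
Step 2: cheapest edge leaving the tree is P U (8); add P.
Step 3: cheapest edge leaving the tree is R U (10); add R.
Step 4: cheapest edge leaving the tree is Q U (11); add Q.
Step 5: cheapest edge leaving the tree is T V (14); add T.
Step 6: cheapest edge leaving the tree is T X (3); add X.
Step 7: cheapest edge leaving the tree is S X (1); add S.
The 6th edge added is T X.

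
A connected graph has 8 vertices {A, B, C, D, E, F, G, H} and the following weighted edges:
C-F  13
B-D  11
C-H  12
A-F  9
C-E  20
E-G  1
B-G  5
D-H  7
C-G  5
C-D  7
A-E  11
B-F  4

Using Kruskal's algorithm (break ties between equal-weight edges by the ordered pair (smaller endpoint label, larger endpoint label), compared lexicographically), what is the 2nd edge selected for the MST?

B-F

Kruskal: consider edges lightest-first.
E-G (1): add — endpoints in different components.
B-F (4): add — endpoints in different components.
B-G (5): add — endpoints in different components.
C-G (5): add — endpoints in different components.
C-D (7): add — endpoints in different components.
D-H (7): add — endpoints in different components.
A-F (9): add — endpoints in different components.
The 2nd edge added is B-F.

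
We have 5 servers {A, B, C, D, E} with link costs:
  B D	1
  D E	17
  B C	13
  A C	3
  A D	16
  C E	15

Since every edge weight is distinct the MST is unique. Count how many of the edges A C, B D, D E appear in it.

Kruskal's algorithm — process edges by increasing weight (ties by edge label):
B D (1): add — endpoints in different components.
A C (3): add — endpoints in different components.
B C (13): add — endpoints in different components.
C E (15): add — endpoints in different components.
MST edge set: {B D, A C, B C, C E}.
Of the listed edges, {A C, B D} are in the MST → 2.

2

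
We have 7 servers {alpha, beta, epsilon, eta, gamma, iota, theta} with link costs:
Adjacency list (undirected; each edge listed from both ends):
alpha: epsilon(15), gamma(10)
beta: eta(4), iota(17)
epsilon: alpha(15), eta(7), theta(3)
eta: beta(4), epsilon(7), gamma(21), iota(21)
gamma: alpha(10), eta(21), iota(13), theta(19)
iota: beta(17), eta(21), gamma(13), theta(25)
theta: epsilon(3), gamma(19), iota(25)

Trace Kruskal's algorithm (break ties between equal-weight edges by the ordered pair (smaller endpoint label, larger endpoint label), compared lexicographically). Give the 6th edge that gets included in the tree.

Kruskal's algorithm — process edges by increasing weight (ties by edge label):
epsilon-theta (3): add — endpoints in different components.
beta-eta (4): add — endpoints in different components.
epsilon-eta (7): add — endpoints in different components.
alpha-gamma (10): add — endpoints in different components.
gamma-iota (13): add — endpoints in different components.
alpha-epsilon (15): add — endpoints in different components.
The 6th edge added is alpha-epsilon.

alpha-epsilon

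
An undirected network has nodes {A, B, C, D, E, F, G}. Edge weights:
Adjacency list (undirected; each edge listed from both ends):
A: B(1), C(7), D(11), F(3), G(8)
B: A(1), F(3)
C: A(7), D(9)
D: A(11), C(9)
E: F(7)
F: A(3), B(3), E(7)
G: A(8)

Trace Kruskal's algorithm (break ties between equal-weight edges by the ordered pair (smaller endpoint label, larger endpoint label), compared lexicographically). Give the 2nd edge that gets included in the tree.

A-F

Kruskal: consider edges lightest-first.
A B (1): add — endpoints in different components.
A F (3): add — endpoints in different components.
B F (3): skip — B and F already connected.
A C (7): add — endpoints in different components.
E F (7): add — endpoints in different components.
A G (8): add — endpoints in different components.
C D (9): add — endpoints in different components.
The 2nd edge added is A F.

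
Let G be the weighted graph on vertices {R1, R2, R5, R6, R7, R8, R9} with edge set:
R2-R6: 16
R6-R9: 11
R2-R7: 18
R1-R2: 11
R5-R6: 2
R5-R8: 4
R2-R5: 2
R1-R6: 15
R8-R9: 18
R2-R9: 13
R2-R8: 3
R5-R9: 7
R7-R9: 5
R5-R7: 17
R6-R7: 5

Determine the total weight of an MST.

28

Kruskal: consider edges lightest-first.
R2-R5 (2): add. Components now {R9} {R8} {R6} {R2,R5} {R1} {R7}
R5-R6 (2): add. Components now {R9} {R8} {R2,R5,R6} {R1} {R7}
R2-R8 (3): add. Components now {R9} {R2,R5,R6,R8} {R1} {R7}
R5-R8 (4): skip — R8 and R5 already connected.
R6-R7 (5): add. Components now {R9} {R2,R5,R6,R7,R8} {R1}
R7-R9 (5): add. Components now {R2,R5,R6,R7,R8,R9} {R1}
R5-R9 (7): skip — R9 and R5 already connected.
R1-R2 (11): add. Components now {R1,R2,R5,R6,R7,R8,R9}
MST edges: R2-R5, R5-R6, R2-R8, R6-R7, R7-R9, R1-R2; total weight 2+2+3+5+5+11 = 28.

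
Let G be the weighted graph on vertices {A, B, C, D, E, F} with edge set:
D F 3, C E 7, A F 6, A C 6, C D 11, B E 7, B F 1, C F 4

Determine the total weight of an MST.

21

Prim, starting at F.
Step 1: frontier [B F 1, D F 3, C F 4, A F 6] → take B F (1); add B.
Step 2: frontier [B E 7, D F 3, C F 4, A F 6] → take D F (3); add D.
Step 3: frontier [B E 7, C D 11, C F 4, A F 6] → take C F (4); add C.
Step 4: frontier [B E 7, A C 6, C E 7, A F 6] → take A C (6); add A.
Step 5: frontier [B E 7, C E 7] → take B E (7); add E.
MST edges: B F, D F, C F, A C, B E; total weight 1+3+4+6+7 = 21.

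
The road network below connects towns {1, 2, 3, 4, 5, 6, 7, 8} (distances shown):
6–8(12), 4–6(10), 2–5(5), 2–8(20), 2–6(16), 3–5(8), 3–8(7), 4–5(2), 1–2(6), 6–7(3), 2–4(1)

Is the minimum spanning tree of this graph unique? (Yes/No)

Kruskal: consider edges lightest-first.
2–4 (1): add — endpoints in different components.
4–5 (2): add — endpoints in different components.
6–7 (3): add — endpoints in different components.
2–5 (5): skip — 2 and 5 already connected.
1–2 (6): add — endpoints in different components.
3–8 (7): add — endpoints in different components.
3–5 (8): add — endpoints in different components.
4–6 (10): add — endpoints in different components.
Every non-tree edge has weight strictly greater than the heaviest edge on the tree path between its endpoints, so the MST is unique.

Yes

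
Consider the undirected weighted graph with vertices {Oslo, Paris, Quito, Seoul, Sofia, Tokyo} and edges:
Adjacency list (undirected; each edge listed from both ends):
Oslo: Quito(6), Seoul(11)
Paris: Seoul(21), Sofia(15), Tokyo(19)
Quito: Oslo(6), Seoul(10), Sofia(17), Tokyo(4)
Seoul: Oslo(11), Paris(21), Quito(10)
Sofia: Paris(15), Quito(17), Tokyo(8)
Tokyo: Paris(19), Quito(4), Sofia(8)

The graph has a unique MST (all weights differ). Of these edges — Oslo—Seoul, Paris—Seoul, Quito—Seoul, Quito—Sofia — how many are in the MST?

1

Sort edges by weight, then run Kruskal:
Quito—Tokyo (4): add. Components now {Sofia} {Quito,Tokyo} {Paris} {Seoul} {Oslo}
Oslo—Quito (6): add. Components now {Sofia} {Oslo,Quito,Tokyo} {Paris} {Seoul}
Sofia—Tokyo (8): add. Components now {Oslo,Quito,Sofia,Tokyo} {Paris} {Seoul}
Quito—Seoul (10): add. Components now {Oslo,Quito,Seoul,Sofia,Tokyo} {Paris}
Oslo—Seoul (11): skip — Seoul and Oslo already connected.
Paris—Sofia (15): add. Components now {Oslo,Paris,Quito,Seoul,Sofia,Tokyo}
MST edge set: {Quito—Tokyo, Oslo—Quito, Sofia—Tokyo, Quito—Seoul, Paris—Sofia}.
Of the listed edges, {Quito—Seoul} are in the MST → 1.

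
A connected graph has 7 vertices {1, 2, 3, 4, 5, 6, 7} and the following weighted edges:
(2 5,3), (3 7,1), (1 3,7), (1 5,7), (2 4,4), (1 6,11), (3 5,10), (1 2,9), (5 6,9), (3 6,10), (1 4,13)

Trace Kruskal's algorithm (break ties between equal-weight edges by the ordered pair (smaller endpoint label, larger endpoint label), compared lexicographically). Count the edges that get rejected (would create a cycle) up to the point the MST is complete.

1

Kruskal: consider edges lightest-first.
3 7 (1): add. Components now {1} {2} {3,7} {4} {5} {6}
2 5 (3): add. Components now {1} {2,5} {3,7} {4} {6}
2 4 (4): add. Components now {1} {2,4,5} {3,7} {6}
1 3 (7): add. Components now {1,3,7} {2,4,5} {6}
1 5 (7): add. Components now {1,2,3,4,5,7} {6}
1 2 (9): skip — 1 and 2 already connected.
5 6 (9): add. Components now {1,2,3,4,5,6,7}
Edges rejected before the tree was complete: 1.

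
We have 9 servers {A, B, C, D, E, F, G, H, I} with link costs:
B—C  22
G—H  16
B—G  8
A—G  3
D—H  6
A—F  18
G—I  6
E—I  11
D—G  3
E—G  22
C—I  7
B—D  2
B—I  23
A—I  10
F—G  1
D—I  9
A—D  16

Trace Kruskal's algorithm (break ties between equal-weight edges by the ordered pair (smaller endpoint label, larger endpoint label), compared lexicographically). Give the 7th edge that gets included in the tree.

C-I

Kruskal's algorithm — process edges by increasing weight (ties by edge label):
F—G (1): add — endpoints in different components.
B—D (2): add — endpoints in different components.
A—G (3): add — endpoints in different components.
D—G (3): add — endpoints in different components.
D—H (6): add — endpoints in different components.
G—I (6): add — endpoints in different components.
C—I (7): add — endpoints in different components.
B—G (8): skip — B and G already connected.
D—I (9): skip — D and I already connected.
A—I (10): skip — A and I already connected.
E—I (11): add — endpoints in different components.
The 7th edge added is C—I.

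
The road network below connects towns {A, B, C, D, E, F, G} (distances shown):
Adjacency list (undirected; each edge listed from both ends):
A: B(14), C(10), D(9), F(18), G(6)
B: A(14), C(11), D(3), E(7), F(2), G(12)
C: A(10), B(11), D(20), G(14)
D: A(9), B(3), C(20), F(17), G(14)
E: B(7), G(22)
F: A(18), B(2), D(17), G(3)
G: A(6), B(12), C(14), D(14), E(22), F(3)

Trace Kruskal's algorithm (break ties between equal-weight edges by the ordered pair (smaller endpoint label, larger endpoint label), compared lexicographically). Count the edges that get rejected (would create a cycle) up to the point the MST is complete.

Kruskal: consider edges lightest-first.
B F (2): add. Components now {A} {B,F} {C} {D} {E} {G}
B D (3): add. Components now {A} {B,D,F} {C} {E} {G}
F G (3): add. Components now {A} {B,D,F,G} {C} {E}
A G (6): add. Components now {A,B,D,F,G} {C} {E}
B E (7): add. Components now {A,B,D,E,F,G} {C}
A D (9): skip — A and D already connected.
A C (10): add. Components now {A,B,C,D,E,F,G}
Edges rejected before the tree was complete: 1.

1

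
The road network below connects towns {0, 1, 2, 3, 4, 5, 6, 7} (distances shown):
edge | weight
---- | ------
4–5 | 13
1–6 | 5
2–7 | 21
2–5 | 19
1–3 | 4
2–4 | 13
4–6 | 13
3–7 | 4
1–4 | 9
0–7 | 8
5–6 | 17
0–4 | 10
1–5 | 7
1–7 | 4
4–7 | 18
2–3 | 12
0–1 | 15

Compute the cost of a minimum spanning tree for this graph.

49

Prim's algorithm from 4:
Step 1: cheapest edge leaving the tree is 1–4 (9); add 1.
Step 2: cheapest edge leaving the tree is 1–3 (4); add 3.
Step 3: cheapest edge leaving the tree is 1–7 (4); add 7.
Step 4: cheapest edge leaving the tree is 1–6 (5); add 6.
Step 5: cheapest edge leaving the tree is 1–5 (7); add 5.
Step 6: cheapest edge leaving the tree is 0–7 (8); add 0.
Step 7: cheapest edge leaving the tree is 2–3 (12); add 2.
MST edges: 1–4, 1–3, 1–7, 1–6, 1–5, 0–7, 2–3; total weight 9+4+4+5+7+8+12 = 49.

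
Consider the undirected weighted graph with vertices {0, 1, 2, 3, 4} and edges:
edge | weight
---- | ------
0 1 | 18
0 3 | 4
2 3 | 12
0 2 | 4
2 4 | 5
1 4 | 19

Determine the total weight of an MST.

Prim, starting at 0.
Step 1: frontier [0 2 4, 0 3 4, 0 1 18] → take 0 2 (4); add 2.
Step 2: frontier [0 3 4, 0 1 18, 2 4 5, 2 3 12] → take 0 3 (4); add 3.
Step 3: frontier [0 1 18, 2 4 5] → take 2 4 (5); add 4.
Step 4: frontier [0 1 18, 1 4 19] → take 0 1 (18); add 1.
MST edges: 0 2, 0 3, 2 4, 0 1; total weight 4+4+5+18 = 31.

31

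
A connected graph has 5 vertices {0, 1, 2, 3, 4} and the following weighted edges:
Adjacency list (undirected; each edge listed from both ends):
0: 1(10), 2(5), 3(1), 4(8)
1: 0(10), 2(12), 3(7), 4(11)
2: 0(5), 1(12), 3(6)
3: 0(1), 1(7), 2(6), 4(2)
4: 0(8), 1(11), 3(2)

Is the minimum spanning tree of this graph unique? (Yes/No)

Kruskal's algorithm — process edges by increasing weight (ties by edge label):
0-3 (1): add. Components now {0,3} {1} {2} {4}
3-4 (2): add. Components now {0,3,4} {1} {2}
0-2 (5): add. Components now {0,2,3,4} {1}
2-3 (6): skip — 2 and 3 already connected.
1-3 (7): add. Components now {0,1,2,3,4}
Every non-tree edge has weight strictly greater than the heaviest edge on the tree path between its endpoints, so the MST is unique.

Yes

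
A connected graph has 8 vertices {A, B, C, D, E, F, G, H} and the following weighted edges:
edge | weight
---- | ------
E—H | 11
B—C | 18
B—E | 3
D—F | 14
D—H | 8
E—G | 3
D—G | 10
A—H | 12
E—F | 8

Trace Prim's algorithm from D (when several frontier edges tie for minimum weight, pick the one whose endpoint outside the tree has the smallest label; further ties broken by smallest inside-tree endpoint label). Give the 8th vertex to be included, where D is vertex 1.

Prim, starting at D.
Step 1: frontier [D—H 8, D—G 10, D—F 14] → take D—H (8); add H.
Step 2: frontier [D—G 10, D—F 14, E—H 11, A—H 12] → take D—G (10); add G.
Step 3: frontier [D—F 14, E—G 3, E—H 11, A—H 12] → take E—G (3); add E.
Step 4: frontier [D—F 14, B—E 3, E—F 8, A—H 12] → take B—E (3); add B.
Step 5: frontier [B—C 18, D—F 14, E—F 8, A—H 12] → take E—F (8); add F.
Step 6: frontier [B—C 18, A—H 12] → take A—H (12); add A.
Step 7: frontier [B—C 18] → take B—C (18); add C.
Vertex order: D, H, G, E, B, F, A, C. The 8th vertex is C.

C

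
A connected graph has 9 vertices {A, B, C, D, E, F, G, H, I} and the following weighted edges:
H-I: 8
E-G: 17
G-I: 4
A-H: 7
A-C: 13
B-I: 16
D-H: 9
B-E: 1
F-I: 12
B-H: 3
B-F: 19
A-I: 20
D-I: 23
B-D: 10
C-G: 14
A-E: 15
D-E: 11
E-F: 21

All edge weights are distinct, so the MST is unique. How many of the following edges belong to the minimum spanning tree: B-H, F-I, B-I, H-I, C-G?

3

Kruskal: consider edges lightest-first.
B-E (1): add — endpoints in different components.
B-H (3): add — endpoints in different components.
G-I (4): add — endpoints in different components.
A-H (7): add — endpoints in different components.
H-I (8): add — endpoints in different components.
D-H (9): add — endpoints in different components.
B-D (10): skip — B and D already connected.
D-E (11): skip — D and E already connected.
F-I (12): add — endpoints in different components.
A-C (13): add — endpoints in different components.
MST edge set: {B-E, B-H, G-I, A-H, H-I, D-H, F-I, A-C}.
Of the listed edges, {B-H, F-I, H-I} are in the MST → 3.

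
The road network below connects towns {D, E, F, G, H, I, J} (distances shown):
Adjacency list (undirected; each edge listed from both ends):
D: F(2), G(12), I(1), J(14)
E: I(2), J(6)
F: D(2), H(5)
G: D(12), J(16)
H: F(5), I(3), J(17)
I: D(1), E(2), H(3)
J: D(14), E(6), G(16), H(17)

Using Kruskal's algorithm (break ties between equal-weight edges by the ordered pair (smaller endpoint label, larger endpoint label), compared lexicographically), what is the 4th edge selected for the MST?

H-I

Kruskal's algorithm — process edges by increasing weight (ties by edge label):
D-I (1): add — endpoints in different components.
D-F (2): add — endpoints in different components.
E-I (2): add — endpoints in different components.
H-I (3): add — endpoints in different components.
F-H (5): skip — F and H already connected.
E-J (6): add — endpoints in different components.
D-G (12): add — endpoints in different components.
The 4th edge added is H-I.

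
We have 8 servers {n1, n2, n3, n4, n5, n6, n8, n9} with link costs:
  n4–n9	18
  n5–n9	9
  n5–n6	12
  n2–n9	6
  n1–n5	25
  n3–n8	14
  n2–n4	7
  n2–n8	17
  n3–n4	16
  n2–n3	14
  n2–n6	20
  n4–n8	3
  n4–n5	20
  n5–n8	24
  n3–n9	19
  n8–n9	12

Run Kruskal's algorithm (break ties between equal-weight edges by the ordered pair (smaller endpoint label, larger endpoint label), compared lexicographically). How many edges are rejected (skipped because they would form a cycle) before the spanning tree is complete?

9

Kruskal's algorithm — process edges by increasing weight (ties by edge label):
n4–n8 (3): add — endpoints in different components.
n2–n9 (6): add — endpoints in different components.
n2–n4 (7): add — endpoints in different components.
n5–n9 (9): add — endpoints in different components.
n5–n6 (12): add — endpoints in different components.
n8–n9 (12): skip — n9 and n8 already connected.
n2–n3 (14): add — endpoints in different components.
n3–n8 (14): skip — n8 and n3 already connected.
n3–n4 (16): skip — n4 and n3 already connected.
n2–n8 (17): skip — n2 and n8 already connected.
n4–n9 (18): skip — n4 and n9 already connected.
n3–n9 (19): skip — n9 and n3 already connected.
n2–n6 (20): skip — n2 and n6 already connected.
n4–n5 (20): skip — n4 and n5 already connected.
n5–n8 (24): skip — n8 and n5 already connected.
n1–n5 (25): add — endpoints in different components.
Edges rejected before the tree was complete: 9.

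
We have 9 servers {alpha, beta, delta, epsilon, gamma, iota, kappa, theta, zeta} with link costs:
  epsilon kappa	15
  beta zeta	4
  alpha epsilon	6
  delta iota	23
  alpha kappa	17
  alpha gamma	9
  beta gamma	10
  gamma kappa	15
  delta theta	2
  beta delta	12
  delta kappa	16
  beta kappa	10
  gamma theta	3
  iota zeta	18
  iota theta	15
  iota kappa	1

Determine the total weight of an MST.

45

Grow the tree from iota using Prim:
Step 1: cheapest edge leaving the tree is iota kappa (1); add kappa.
Step 2: cheapest edge leaving the tree is beta kappa (10); add beta.
Step 3: cheapest edge leaving the tree is beta zeta (4); add zeta.
Step 4: cheapest edge leaving the tree is beta gamma (10); add gamma.
Step 5: cheapest edge leaving the tree is gamma theta (3); add theta.
Step 6: cheapest edge leaving the tree is delta theta (2); add delta.
Step 7: cheapest edge leaving the tree is alpha gamma (9); add alpha.
Step 8: cheapest edge leaving the tree is alpha epsilon (6); add epsilon.
MST edges: iota kappa, beta kappa, beta zeta, beta gamma, gamma theta, delta theta, alpha gamma, alpha epsilon; total weight 1+10+4+10+3+2+9+6 = 45.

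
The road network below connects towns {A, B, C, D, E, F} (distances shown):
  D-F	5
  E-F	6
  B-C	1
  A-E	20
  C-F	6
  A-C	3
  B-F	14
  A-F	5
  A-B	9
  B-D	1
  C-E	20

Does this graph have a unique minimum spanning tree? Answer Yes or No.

Sort edges by weight, then run Kruskal:
B-C (1): add. Components now {A} {B,C} {D} {E} {F}
B-D (1): add. Components now {A} {B,C,D} {E} {F}
A-C (3): add. Components now {A,B,C,D} {E} {F}
A-F (5): add. Components now {A,B,C,D,F} {E}
D-F (5): skip — D and F already connected.
C-F (6): skip — C and F already connected.
E-F (6): add. Components now {A,B,C,D,E,F}
Non-tree edge D-F has weight 5, equal to the heaviest edge on its tree cycle — swapping gives another MST of the same weight. Not unique.

No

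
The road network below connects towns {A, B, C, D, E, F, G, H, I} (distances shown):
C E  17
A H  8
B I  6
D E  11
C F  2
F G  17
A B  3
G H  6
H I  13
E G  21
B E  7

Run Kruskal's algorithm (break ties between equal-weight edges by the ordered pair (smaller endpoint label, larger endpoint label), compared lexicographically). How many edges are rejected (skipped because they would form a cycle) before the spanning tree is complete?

1

Kruskal: consider edges lightest-first.
C F (2): add — endpoints in different components.
A B (3): add — endpoints in different components.
B I (6): add — endpoints in different components.
G H (6): add — endpoints in different components.
B E (7): add — endpoints in different components.
A H (8): add — endpoints in different components.
D E (11): add — endpoints in different components.
H I (13): skip — H and I already connected.
C E (17): add — endpoints in different components.
Edges rejected before the tree was complete: 1.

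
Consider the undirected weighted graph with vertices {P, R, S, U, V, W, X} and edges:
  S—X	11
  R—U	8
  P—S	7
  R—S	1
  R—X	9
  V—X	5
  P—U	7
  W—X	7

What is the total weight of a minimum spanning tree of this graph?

36

Prim, starting at V.
Step 1: cheapest edge leaving the tree is V—X (5); add X.
Step 2: cheapest edge leaving the tree is W—X (7); add W.
Step 3: cheapest edge leaving the tree is R—X (9); add R.
Step 4: cheapest edge leaving the tree is R—S (1); add S.
Step 5: cheapest edge leaving the tree is P—S (7); add P.
Step 6: cheapest edge leaving the tree is P—U (7); add U.
MST edges: V—X, W—X, R—X, R—S, P—S, P—U; total weight 5+7+9+1+7+7 = 36.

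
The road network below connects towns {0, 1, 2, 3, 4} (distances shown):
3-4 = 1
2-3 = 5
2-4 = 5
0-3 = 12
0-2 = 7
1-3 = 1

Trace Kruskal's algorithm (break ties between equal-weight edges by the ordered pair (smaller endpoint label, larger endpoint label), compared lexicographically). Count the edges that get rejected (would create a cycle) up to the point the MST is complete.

1

Sort edges by weight, then run Kruskal:
1-3 (1): add. Components now {0} {1,3} {2} {4}
3-4 (1): add. Components now {0} {1,3,4} {2}
2-3 (5): add. Components now {0} {1,2,3,4}
2-4 (5): skip — 2 and 4 already connected.
0-2 (7): add. Components now {0,1,2,3,4}
Edges rejected before the tree was complete: 1.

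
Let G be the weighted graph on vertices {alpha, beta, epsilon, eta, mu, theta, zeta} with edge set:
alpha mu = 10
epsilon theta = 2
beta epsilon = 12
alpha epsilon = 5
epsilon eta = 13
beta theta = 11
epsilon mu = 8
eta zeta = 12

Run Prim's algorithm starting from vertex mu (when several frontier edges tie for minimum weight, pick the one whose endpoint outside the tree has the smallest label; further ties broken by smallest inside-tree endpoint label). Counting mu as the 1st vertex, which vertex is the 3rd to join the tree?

Prim, starting at mu.
Step 1: cheapest edge leaving the tree is epsilon mu (8); add epsilon.
Step 2: cheapest edge leaving the tree is epsilon theta (2); add theta.
Step 3: cheapest edge leaving the tree is alpha epsilon (5); add alpha.
Step 4: cheapest edge leaving the tree is beta theta (11); add beta.
Step 5: cheapest edge leaving the tree is epsilon eta (13); add eta.
Step 6: cheapest edge leaving the tree is eta zeta (12); add zeta.
Vertex order: mu, epsilon, theta, alpha, beta, eta, zeta. The 3rd vertex is theta.

theta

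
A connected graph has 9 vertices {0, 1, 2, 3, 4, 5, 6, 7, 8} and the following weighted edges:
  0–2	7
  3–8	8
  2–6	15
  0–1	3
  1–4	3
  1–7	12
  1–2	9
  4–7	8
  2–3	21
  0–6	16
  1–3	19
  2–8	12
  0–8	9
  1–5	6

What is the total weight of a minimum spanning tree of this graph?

Prim, starting at 5.
Step 1: frontier [1–5 6] → take 1–5 (6); add 1.
Step 2: frontier [0–1 3, 1–4 3, 1–2 9, 1–7 12, 1–3 19] → take 0–1 (3); add 0.
Step 3: frontier [0–2 7, 0–8 9, 0–6 16, 1–4 3, 1–2 9, 1–7 12, 1–3 19] → take 1–4 (3); add 4.
Step 4: frontier [0–2 7, 0–8 9, 0–6 16, 1–2 9, 1–7 12, 1–3 19, 4–7 8] → take 0–2 (7); add 2.
Step 5: frontier [0–8 9, 0–6 16, 1–7 12, 1–3 19, 2–8 12, 2–6 15, 2–3 21, 4–7 8] → take 4–7 (8); add 7.
Step 6: frontier [0–8 9, 0–6 16, 1–3 19, 2–8 12, 2–6 15, 2–3 21] → take 0–8 (9); add 8.
Step 7: frontier [0–6 16, 1–3 19, 2–6 15, 2–3 21, 3–8 8] → take 3–8 (8); add 3.
Step 8: frontier [0–6 16, 2–6 15] → take 2–6 (15); add 6.
MST edges: 1–5, 0–1, 1–4, 0–2, 4–7, 0–8, 3–8, 2–6; total weight 6+3+3+7+8+9+8+15 = 59.

59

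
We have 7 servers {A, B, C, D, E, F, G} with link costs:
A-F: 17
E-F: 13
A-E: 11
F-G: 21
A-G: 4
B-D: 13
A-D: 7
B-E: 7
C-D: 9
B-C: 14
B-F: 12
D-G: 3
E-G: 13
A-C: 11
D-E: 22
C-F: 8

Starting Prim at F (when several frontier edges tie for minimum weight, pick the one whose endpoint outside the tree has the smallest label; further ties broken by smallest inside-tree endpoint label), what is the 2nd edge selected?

C-D

Grow the tree from F using Prim:
Step 1: cheapest edge leaving the tree is C-F (8); add C.
Step 2: cheapest edge leaving the tree is C-D (9); add D.
Step 3: cheapest edge leaving the tree is D-G (3); add G.
Step 4: cheapest edge leaving the tree is A-G (4); add A.
Step 5: cheapest edge leaving the tree is A-E (11); add E.
Step 6: cheapest edge leaving the tree is B-E (7); add B.
The 2nd edge added is C-D.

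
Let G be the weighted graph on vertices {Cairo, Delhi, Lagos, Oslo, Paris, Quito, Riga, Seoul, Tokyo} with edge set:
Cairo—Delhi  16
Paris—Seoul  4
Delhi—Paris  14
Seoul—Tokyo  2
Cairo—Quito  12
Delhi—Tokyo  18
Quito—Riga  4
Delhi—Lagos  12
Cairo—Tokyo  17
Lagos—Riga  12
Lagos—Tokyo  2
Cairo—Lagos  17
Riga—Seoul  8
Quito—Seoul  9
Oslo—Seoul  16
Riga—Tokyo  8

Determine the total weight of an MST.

60

Grow the tree from Quito using Prim:
Step 1: cheapest edge leaving the tree is Quito—Riga (4); add Riga.
Step 2: cheapest edge leaving the tree is Riga—Seoul (8); add Seoul.
Step 3: cheapest edge leaving the tree is Seoul—Tokyo (2); add Tokyo.
Step 4: cheapest edge leaving the tree is Lagos—Tokyo (2); add Lagos.
Step 5: cheapest edge leaving the tree is Paris—Seoul (4); add Paris.
Step 6: cheapest edge leaving the tree is Cairo—Quito (12); add Cairo.
Step 7: cheapest edge leaving the tree is Delhi—Lagos (12); add Delhi.
Step 8: cheapest edge leaving the tree is Oslo—Seoul (16); add Oslo.
MST edges: Quito—Riga, Riga—Seoul, Seoul—Tokyo, Lagos—Tokyo, Paris—Seoul, Cairo—Quito, Delhi—Lagos, Oslo—Seoul; total weight 4+8+2+2+4+12+12+16 = 60.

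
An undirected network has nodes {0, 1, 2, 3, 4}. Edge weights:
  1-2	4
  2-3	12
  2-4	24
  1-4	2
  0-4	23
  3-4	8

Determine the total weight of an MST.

Prim, starting at 3.
Step 1: frontier [3-4 8, 2-3 12] → take 3-4 (8); add 4.
Step 2: frontier [2-3 12, 1-4 2, 0-4 23, 2-4 24] → take 1-4 (2); add 1.
Step 3: frontier [1-2 4, 2-3 12, 0-4 23, 2-4 24] → take 1-2 (4); add 2.
Step 4: frontier [0-4 23] → take 0-4 (23); add 0.
MST edges: 3-4, 1-4, 1-2, 0-4; total weight 8+2+4+23 = 37.

37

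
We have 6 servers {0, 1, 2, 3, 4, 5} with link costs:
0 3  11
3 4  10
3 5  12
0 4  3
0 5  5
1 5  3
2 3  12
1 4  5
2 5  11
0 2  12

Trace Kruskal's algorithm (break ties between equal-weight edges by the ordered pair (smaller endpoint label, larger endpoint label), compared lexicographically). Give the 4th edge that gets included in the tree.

Kruskal's algorithm — process edges by increasing weight (ties by edge label):
0 4 (3): add. Components now {0,4} {1} {2} {3} {5}
1 5 (3): add. Components now {0,4} {1,5} {2} {3}
0 5 (5): add. Components now {0,1,4,5} {2} {3}
1 4 (5): skip — 1 and 4 already connected.
3 4 (10): add. Components now {0,1,3,4,5} {2}
0 3 (11): skip — 0 and 3 already connected.
2 5 (11): add. Components now {0,1,2,3,4,5}
The 4th edge added is 3 4.

3-4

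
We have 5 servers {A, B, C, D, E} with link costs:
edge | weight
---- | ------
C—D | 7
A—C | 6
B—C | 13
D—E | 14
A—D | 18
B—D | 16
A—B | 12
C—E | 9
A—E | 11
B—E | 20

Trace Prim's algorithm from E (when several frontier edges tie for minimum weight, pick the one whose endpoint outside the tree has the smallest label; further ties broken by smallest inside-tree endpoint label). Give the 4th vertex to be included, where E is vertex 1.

D

Grow the tree from E using Prim:
Step 1: cheapest edge leaving the tree is C—E (9); add C.
Step 2: cheapest edge leaving the tree is A—C (6); add A.
Step 3: cheapest edge leaving the tree is C—D (7); add D.
Step 4: cheapest edge leaving the tree is A—B (12); add B.
Vertex order: E, C, A, D, B. The 4th vertex is D.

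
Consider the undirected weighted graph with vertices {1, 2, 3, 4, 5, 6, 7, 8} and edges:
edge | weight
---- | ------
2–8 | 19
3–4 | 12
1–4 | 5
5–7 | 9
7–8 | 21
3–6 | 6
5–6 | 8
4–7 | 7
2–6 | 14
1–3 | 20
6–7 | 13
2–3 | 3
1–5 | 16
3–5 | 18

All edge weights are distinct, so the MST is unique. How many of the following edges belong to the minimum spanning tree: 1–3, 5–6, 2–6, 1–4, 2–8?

Sort edges by weight, then run Kruskal:
2–3 (3): add — endpoints in different components.
1–4 (5): add — endpoints in different components.
3–6 (6): add — endpoints in different components.
4–7 (7): add — endpoints in different components.
5–6 (8): add — endpoints in different components.
5–7 (9): add — endpoints in different components.
3–4 (12): skip — 3 and 4 already connected.
6–7 (13): skip — 6 and 7 already connected.
2–6 (14): skip — 2 and 6 already connected.
1–5 (16): skip — 1 and 5 already connected.
3–5 (18): skip — 3 and 5 already connected.
2–8 (19): add — endpoints in different components.
MST edge set: {2–3, 1–4, 3–6, 4–7, 5–6, 5–7, 2–8}.
Of the listed edges, {5–6, 1–4, 2–8} are in the MST → 3.

3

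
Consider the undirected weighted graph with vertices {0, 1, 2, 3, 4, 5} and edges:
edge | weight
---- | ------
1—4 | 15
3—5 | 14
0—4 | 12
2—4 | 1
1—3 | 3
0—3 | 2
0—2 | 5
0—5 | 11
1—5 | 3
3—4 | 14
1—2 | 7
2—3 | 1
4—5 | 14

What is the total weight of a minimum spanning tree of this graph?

Kruskal: consider edges lightest-first.
2—3 (1): add — endpoints in different components.
2—4 (1): add — endpoints in different components.
0—3 (2): add — endpoints in different components.
1—3 (3): add — endpoints in different components.
1—5 (3): add — endpoints in different components.
MST edges: 2—3, 2—4, 0—3, 1—3, 1—5; total weight 1+1+2+3+3 = 10.

10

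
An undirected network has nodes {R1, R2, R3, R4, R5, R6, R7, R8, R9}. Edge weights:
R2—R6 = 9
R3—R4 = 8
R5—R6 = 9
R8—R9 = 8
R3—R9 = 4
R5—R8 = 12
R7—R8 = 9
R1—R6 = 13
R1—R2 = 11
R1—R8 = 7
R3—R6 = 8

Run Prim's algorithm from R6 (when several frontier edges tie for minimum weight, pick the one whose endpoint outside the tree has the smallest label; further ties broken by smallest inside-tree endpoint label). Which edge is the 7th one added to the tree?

Prim, starting at R6.
Step 1: frontier [R3—R6 8, R2—R6 9, R5—R6 9, R1—R6 13] → take R3—R6 (8); add R3.
Step 2: frontier [R3—R9 4, R3—R4 8, R2—R6 9, R5—R6 9, R1—R6 13] → take R3—R9 (4); add R9.
Step 3: frontier [R3—R4 8, R2—R6 9, R5—R6 9, R1—R6 13, R8—R9 8] → take R3—R4 (8); add R4.
Step 4: frontier [R2—R6 9, R5—R6 9, R1—R6 13, R8—R9 8] → take R8—R9 (8); add R8.
Step 5: frontier [R2—R6 9, R5—R6 9, R1—R6 13, R1—R8 7, R7—R8 9, R5—R8 12] → take R1—R8 (7); add R1.
Step 6: frontier [R1—R2 11, R2—R6 9, R5—R6 9, R7—R8 9, R5—R8 12] → take R2—R6 (9); add R2.
Step 7: frontier [R5—R6 9, R7—R8 9, R5—R8 12] → take R5—R6 (9); add R5.
Step 8: frontier [R7—R8 9] → take R7—R8 (9); add R7.
The 7th edge added is R5—R6.

R5-R6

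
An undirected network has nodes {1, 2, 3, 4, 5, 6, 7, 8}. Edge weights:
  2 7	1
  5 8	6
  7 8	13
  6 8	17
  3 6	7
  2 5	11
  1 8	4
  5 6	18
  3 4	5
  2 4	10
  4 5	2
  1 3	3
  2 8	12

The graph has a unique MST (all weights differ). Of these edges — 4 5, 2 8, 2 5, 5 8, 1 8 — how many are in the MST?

2

Kruskal's algorithm — process edges by increasing weight (ties by edge label):
2 7 (1): add — endpoints in different components.
4 5 (2): add — endpoints in different components.
1 3 (3): add — endpoints in different components.
1 8 (4): add — endpoints in different components.
3 4 (5): add — endpoints in different components.
5 8 (6): skip — 5 and 8 already connected.
3 6 (7): add — endpoints in different components.
2 4 (10): add — endpoints in different components.
MST edge set: {2 7, 4 5, 1 3, 1 8, 3 4, 3 6, 2 4}.
Of the listed edges, {4 5, 1 8} are in the MST → 2.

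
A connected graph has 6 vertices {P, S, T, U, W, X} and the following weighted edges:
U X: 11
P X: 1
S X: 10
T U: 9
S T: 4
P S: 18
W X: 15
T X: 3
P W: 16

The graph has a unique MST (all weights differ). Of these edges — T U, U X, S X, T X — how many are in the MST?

Sort edges by weight, then run Kruskal:
P X (1): add. Components now {T} {P,X} {U} {W} {S}
T X (3): add. Components now {P,T,X} {U} {W} {S}
S T (4): add. Components now {P,S,T,X} {U} {W}
T U (9): add. Components now {P,S,T,U,X} {W}
S X (10): skip — S and X already connected.
U X (11): skip — U and X already connected.
W X (15): add. Components now {P,S,T,U,W,X}
MST edge set: {P X, T X, S T, T U, W X}.
Of the listed edges, {T U, T X} are in the MST → 2.

2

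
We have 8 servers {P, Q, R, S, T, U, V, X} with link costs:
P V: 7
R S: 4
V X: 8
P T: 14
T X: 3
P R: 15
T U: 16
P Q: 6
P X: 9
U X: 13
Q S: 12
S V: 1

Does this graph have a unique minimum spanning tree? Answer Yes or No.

Yes

Kruskal: consider edges lightest-first.
S V (1): add — endpoints in different components.
T X (3): add — endpoints in different components.
R S (4): add — endpoints in different components.
P Q (6): add — endpoints in different components.
P V (7): add — endpoints in different components.
V X (8): add — endpoints in different components.
P X (9): skip — X and P already connected.
Q S (12): skip — Q and S already connected.
U X (13): add — endpoints in different components.
Every non-tree edge has weight strictly greater than the heaviest edge on the tree path between its endpoints, so the MST is unique.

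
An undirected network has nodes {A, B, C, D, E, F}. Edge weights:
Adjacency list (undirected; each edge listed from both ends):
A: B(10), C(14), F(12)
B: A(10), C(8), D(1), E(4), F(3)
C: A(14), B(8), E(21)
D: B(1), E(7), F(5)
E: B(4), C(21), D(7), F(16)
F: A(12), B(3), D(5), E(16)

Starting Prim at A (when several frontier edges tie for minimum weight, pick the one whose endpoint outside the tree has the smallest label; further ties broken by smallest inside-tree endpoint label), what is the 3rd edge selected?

Prim, starting at A.
Step 1: frontier [A–B 10, A–F 12, A–C 14] → take A–B (10); add B.
Step 2: frontier [A–F 12, A–C 14, B–D 1, B–F 3, B–E 4, B–C 8] → take B–D (1); add D.
Step 3: frontier [A–F 12, A–C 14, B–F 3, B–E 4, B–C 8, D–F 5, D–E 7] → take B–F (3); add F.
Step 4: frontier [A–C 14, B–E 4, B–C 8, D–E 7, E–F 16] → take B–E (4); add E.
Step 5: frontier [A–C 14, B–C 8, C–E 21] → take B–C (8); add C.
The 3rd edge added is B–F.

B-F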